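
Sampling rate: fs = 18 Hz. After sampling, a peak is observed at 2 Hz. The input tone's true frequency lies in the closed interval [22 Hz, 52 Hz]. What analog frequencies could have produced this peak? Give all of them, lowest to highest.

Frequencies that alias to 2 Hz are k·fs ± 2 Hz for integer k ≥ 0.
k=0: 2 Hz.
k=1: 16 Hz, 20 Hz.
k=2: 34 Hz, 38 Hz.
k=3: 52 Hz, 56 Hz.
k=4: 70 Hz, 74 Hz.
Within [22 Hz, 52 Hz]: 34 Hz, 38 Hz, 52 Hz.

34 Hz, 38 Hz, 52 Hz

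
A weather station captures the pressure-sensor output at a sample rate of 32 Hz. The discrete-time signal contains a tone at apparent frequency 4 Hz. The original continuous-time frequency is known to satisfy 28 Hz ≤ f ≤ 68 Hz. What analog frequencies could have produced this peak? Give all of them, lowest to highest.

28 Hz, 36 Hz, 60 Hz, 68 Hz

Frequencies that alias to 4 Hz are k·fs ± 4 Hz for integer k ≥ 0.
k=0: 4 Hz.
k=1: 28 Hz, 36 Hz.
k=2: 60 Hz, 68 Hz.
k=3: 92 Hz, 100 Hz.
Within [28 Hz, 68 Hz]: 28 Hz, 36 Hz, 60 Hz, 68 Hz.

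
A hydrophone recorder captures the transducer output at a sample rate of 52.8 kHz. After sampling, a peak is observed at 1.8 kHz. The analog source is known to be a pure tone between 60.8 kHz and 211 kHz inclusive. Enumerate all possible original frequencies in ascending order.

Frequencies that alias to 1.8 kHz are k·fs ± 1.8 kHz for integer k ≥ 0.
k=0: 1.8 kHz.
k=1: 51 kHz, 54.6 kHz.
k=2: 103.8 kHz, 107.4 kHz.
k=3: 156.6 kHz, 160.2 kHz.
k=4: 209.4 kHz, 213 kHz.
k=5: 262.2 kHz, 265.8 kHz.
Within [60.8 kHz, 211 kHz]: 103.8 kHz, 107.4 kHz, 156.6 kHz, 160.2 kHz, 209.4 kHz.

103.8 kHz, 107.4 kHz, 156.6 kHz, 160.2 kHz, 209.4 kHz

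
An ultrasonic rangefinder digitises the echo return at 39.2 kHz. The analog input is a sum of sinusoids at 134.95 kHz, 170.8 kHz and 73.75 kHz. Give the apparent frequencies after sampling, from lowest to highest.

4.65 kHz, 14 kHz, 17.35 kHz

fs/2 = 19.6 kHz.
134.95 kHz mod fs = 17.35 kHz.
17.35 kHz ≤ fs/2 = 19.6 kHz, appears at 17.35 kHz.
170.8 kHz mod fs = 14 kHz.
14 kHz ≤ fs/2 = 19.6 kHz, appears at 14 kHz.
73.75 kHz mod fs = 34.55 kHz.
34.55 kHz > fs/2 = 19.6 kHz, folds to fs − 34.55 kHz = 4.65 kHz.
Distinct values: {4.65 kHz, 14 kHz, 17.35 kHz}.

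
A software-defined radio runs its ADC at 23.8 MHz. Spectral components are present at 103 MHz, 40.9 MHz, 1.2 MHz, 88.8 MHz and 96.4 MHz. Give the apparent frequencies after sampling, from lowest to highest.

1.2 MHz, 6.4 MHz, 6.7 MHz, 7.8 MHz

fs/2 = 11.9 MHz.
103 MHz mod fs = 7.8 MHz.
7.8 MHz ≤ fs/2 = 11.9 MHz, appears at 7.8 MHz.
40.9 MHz mod fs = 17.1 MHz.
17.1 MHz > fs/2 = 11.9 MHz, folds to fs − 17.1 MHz = 6.7 MHz.
1.2 MHz ≤ fs/2 = 11.9 MHz, passes unchanged.
88.8 MHz mod fs = 17.4 MHz.
17.4 MHz > fs/2 = 11.9 MHz, folds to fs − 17.4 MHz = 6.4 MHz.
96.4 MHz mod fs = 1.2 MHz.
1.2 MHz ≤ fs/2 = 11.9 MHz, appears at 1.2 MHz.
Distinct values: {1.2 MHz, 6.4 MHz, 6.7 MHz, 7.8 MHz}.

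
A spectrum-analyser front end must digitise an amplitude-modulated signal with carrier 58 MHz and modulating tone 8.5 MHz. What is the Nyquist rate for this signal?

AM sidebands sit at fc ± fm = 49.5 MHz and 66.5 MHz.
Highest-frequency component: 66.5 MHz.
Nyquist rate = 2 × 66.5 MHz = 133 MHz.

133 MHz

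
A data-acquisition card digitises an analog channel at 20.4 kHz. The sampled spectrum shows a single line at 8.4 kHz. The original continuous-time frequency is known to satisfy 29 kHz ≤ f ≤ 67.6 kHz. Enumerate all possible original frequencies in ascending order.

Frequencies that alias to 8.4 kHz are k·fs ± 8.4 kHz for integer k ≥ 0.
k=0: 8.4 kHz.
k=1: 12 kHz, 28.8 kHz.
k=2: 32.4 kHz, 49.2 kHz.
k=3: 52.8 kHz, 69.6 kHz.
k=4: 73.2 kHz, 90 kHz.
Within [29 kHz, 67.6 kHz]: 32.4 kHz, 49.2 kHz, 52.8 kHz.

32.4 kHz, 49.2 kHz, 52.8 kHz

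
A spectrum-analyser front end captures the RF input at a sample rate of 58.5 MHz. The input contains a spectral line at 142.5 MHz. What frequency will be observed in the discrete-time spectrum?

142.5 MHz mod fs = 25.5 MHz.
25.5 MHz ≤ fs/2 = 29.25 MHz, appears at 25.5 MHz.

25.5 MHz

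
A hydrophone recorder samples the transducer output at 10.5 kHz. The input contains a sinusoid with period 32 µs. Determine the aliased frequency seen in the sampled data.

T = 32 µs → f = 1/T = 31.25 kHz.
31.25 kHz mod fs = 10.25 kHz.
10.25 kHz > fs/2 = 5.25 kHz, folds to fs − 10.25 kHz = 0.25 kHz.

0.25 kHz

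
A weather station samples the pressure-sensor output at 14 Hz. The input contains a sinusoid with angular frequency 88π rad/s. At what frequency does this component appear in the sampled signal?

ω = 88π rad/s → f = ω/(2π) = 44 Hz.
44 Hz mod fs = 2 Hz.
2 Hz ≤ fs/2 = 7 Hz, appears at 2 Hz.

2 Hz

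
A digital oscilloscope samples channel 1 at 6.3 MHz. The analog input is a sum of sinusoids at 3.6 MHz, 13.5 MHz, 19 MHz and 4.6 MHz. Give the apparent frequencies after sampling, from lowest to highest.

fs/2 = 3.15 MHz.
3.6 MHz > fs/2 = 3.15 MHz, folds to fs − 3.6 MHz = 2.7 MHz.
13.5 MHz mod fs = 0.9 MHz.
0.9 MHz ≤ fs/2 = 3.15 MHz, appears at 0.9 MHz.
19 MHz mod fs = 0.1 MHz.
0.1 MHz ≤ fs/2 = 3.15 MHz, appears at 0.1 MHz.
4.6 MHz > fs/2 = 3.15 MHz, folds to fs − 4.6 MHz = 1.7 MHz.
Distinct values: {0.1 MHz, 0.9 MHz, 1.7 MHz, 2.7 MHz}.

0.1 MHz, 0.9 MHz, 1.7 MHz, 2.7 MHz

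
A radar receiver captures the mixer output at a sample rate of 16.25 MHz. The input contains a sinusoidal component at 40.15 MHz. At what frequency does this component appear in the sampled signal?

7.65 MHz

40.15 MHz mod fs = 7.65 MHz.
7.65 MHz ≤ fs/2 = 8.125 MHz, appears at 7.65 MHz.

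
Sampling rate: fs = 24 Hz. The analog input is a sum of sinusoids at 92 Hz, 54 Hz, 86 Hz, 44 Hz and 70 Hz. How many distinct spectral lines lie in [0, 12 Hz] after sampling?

fs/2 = 12 Hz.
92 Hz mod fs = 20 Hz.
20 Hz > fs/2 = 12 Hz, folds to fs − 20 Hz = 4 Hz.
54 Hz mod fs = 6 Hz.
6 Hz ≤ fs/2 = 12 Hz, appears at 6 Hz.
86 Hz mod fs = 14 Hz.
14 Hz > fs/2 = 12 Hz, folds to fs − 14 Hz = 10 Hz.
44 Hz mod fs = 20 Hz.
20 Hz > fs/2 = 12 Hz, folds to fs − 20 Hz = 4 Hz.
70 Hz mod fs = 22 Hz.
22 Hz > fs/2 = 12 Hz, folds to fs − 22 Hz = 2 Hz.
Distinct values: {2 Hz, 4 Hz, 6 Hz, 10 Hz} → 4.

4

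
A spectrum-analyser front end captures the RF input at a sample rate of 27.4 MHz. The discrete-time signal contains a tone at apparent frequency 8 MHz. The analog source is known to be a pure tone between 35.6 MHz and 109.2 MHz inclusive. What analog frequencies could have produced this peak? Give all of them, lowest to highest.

Frequencies that alias to 8 MHz are k·fs ± 8 MHz for integer k ≥ 0.
k=0: 8 MHz.
k=1: 19.4 MHz, 35.4 MHz.
k=2: 46.8 MHz, 62.8 MHz.
k=3: 74.2 MHz, 90.2 MHz.
k=4: 101.6 MHz, 117.6 MHz.
k=5: 129 MHz, 145 MHz.
Within [35.6 MHz, 109.2 MHz]: 46.8 MHz, 62.8 MHz, 74.2 MHz, 90.2 MHz, 101.6 MHz.

46.8 MHz, 62.8 MHz, 74.2 MHz, 90.2 MHz, 101.6 MHz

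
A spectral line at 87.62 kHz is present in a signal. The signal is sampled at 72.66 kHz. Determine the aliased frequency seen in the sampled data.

14.96 kHz

87.62 kHz mod fs = 14.96 kHz.
14.96 kHz ≤ fs/2 = 36.33 kHz, appears at 14.96 kHz.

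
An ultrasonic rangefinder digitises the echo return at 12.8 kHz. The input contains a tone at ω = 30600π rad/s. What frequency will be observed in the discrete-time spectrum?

2.5 kHz

ω = 30600π rad/s → f = ω/(2π) = 15300 Hz = 15.3 kHz.
15.3 kHz mod fs = 2.5 kHz.
2.5 kHz ≤ fs/2 = 6.4 kHz, appears at 2.5 kHz.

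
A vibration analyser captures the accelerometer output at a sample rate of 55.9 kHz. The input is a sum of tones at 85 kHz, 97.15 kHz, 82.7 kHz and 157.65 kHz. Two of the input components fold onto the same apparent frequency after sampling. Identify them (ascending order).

82.7 kHz, 85 kHz

fs/2 = 27.95 kHz.
85 kHz mod fs = 29.1 kHz.
29.1 kHz > fs/2 = 27.95 kHz, folds to fs − 29.1 kHz = 26.8 kHz.
97.15 kHz mod fs = 41.25 kHz.
41.25 kHz > fs/2 = 27.95 kHz, folds to fs − 41.25 kHz = 14.65 kHz.
82.7 kHz mod fs = 26.8 kHz.
26.8 kHz ≤ fs/2 = 27.95 kHz, appears at 26.8 kHz.
157.65 kHz mod fs = 45.85 kHz.
45.85 kHz > fs/2 = 27.95 kHz, folds to fs − 45.85 kHz = 10.05 kHz.
82.7 kHz and 85 kHz both map to 26.8 kHz.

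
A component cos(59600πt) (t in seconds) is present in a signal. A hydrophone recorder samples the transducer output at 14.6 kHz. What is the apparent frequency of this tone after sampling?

0.6 kHz

ω = 59600π rad/s → f = ω/(2π) = 29800 Hz = 29.8 kHz.
29.8 kHz mod fs = 0.6 kHz.
0.6 kHz ≤ fs/2 = 7.3 kHz, appears at 0.6 kHz.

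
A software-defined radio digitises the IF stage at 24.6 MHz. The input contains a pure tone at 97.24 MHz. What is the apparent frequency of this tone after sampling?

97.24 MHz mod fs = 23.44 MHz.
23.44 MHz > fs/2 = 12.3 MHz, folds to fs − 23.44 MHz = 1.16 MHz.

1.16 MHz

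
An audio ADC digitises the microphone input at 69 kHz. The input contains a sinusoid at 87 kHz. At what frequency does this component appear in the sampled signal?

87 kHz mod fs = 18 kHz.
18 kHz ≤ fs/2 = 34.5 kHz, appears at 18 kHz.

18 kHz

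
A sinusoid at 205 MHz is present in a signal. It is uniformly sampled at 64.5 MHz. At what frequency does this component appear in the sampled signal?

11.5 MHz

205 MHz mod fs = 11.5 MHz.
11.5 MHz ≤ fs/2 = 32.25 MHz, appears at 11.5 MHz.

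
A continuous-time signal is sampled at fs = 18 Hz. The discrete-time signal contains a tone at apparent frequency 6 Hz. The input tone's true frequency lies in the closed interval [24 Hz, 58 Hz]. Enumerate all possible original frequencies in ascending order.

24 Hz, 30 Hz, 42 Hz, 48 Hz

Frequencies that alias to 6 Hz are k·fs ± 6 Hz for integer k ≥ 0.
k=0: 6 Hz.
k=1: 12 Hz, 24 Hz.
k=2: 30 Hz, 42 Hz.
k=3: 48 Hz, 60 Hz.
k=4: 66 Hz, 78 Hz.
Within [24 Hz, 58 Hz]: 24 Hz, 30 Hz, 42 Hz, 48 Hz.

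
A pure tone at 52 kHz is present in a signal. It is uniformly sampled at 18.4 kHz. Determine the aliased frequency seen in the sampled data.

52 kHz mod fs = 15.2 kHz.
15.2 kHz > fs/2 = 9.2 kHz, folds to fs − 15.2 kHz = 3.2 kHz.

3.2 kHz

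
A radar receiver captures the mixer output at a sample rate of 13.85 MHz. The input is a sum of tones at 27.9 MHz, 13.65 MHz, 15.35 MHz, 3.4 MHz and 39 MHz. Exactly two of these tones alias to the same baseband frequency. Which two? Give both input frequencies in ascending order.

fs/2 = 6.925 MHz.
27.9 MHz mod fs = 0.2 MHz.
0.2 MHz ≤ fs/2 = 6.925 MHz, appears at 0.2 MHz.
13.65 MHz > fs/2 = 6.925 MHz, folds to fs − 13.65 MHz = 0.2 MHz.
15.35 MHz mod fs = 1.5 MHz.
1.5 MHz ≤ fs/2 = 6.925 MHz, appears at 1.5 MHz.
3.4 MHz ≤ fs/2 = 6.925 MHz, passes unchanged.
39 MHz mod fs = 11.3 MHz.
11.3 MHz > fs/2 = 6.925 MHz, folds to fs − 11.3 MHz = 2.55 MHz.
13.65 MHz and 27.9 MHz both map to 0.2 MHz.

13.65 MHz, 27.9 MHz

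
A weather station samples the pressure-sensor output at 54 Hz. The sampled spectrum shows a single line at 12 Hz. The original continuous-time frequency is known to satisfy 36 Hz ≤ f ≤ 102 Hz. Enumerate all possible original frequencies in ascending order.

Frequencies that alias to 12 Hz are k·fs ± 12 Hz for integer k ≥ 0.
k=0: 12 Hz.
k=1: 42 Hz, 66 Hz.
k=2: 96 Hz, 120 Hz.
k=3: 150 Hz, 174 Hz.
Within [36 Hz, 102 Hz]: 42 Hz, 66 Hz, 96 Hz.

42 Hz, 66 Hz, 96 Hz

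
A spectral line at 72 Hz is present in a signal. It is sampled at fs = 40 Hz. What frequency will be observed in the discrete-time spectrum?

72 Hz mod fs = 32 Hz.
32 Hz > fs/2 = 20 Hz, folds to fs − 32 Hz = 8 Hz.

8 Hz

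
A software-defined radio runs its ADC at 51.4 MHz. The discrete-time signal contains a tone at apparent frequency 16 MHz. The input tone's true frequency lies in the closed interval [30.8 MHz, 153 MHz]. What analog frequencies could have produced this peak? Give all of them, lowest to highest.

Frequencies that alias to 16 MHz are k·fs ± 16 MHz for integer k ≥ 0.
k=0: 16 MHz.
k=1: 35.4 MHz, 67.4 MHz.
k=2: 86.8 MHz, 118.8 MHz.
k=3: 138.2 MHz, 170.2 MHz.
k=4: 189.6 MHz, 221.6 MHz.
Within [30.8 MHz, 153 MHz]: 35.4 MHz, 67.4 MHz, 86.8 MHz, 118.8 MHz, 138.2 MHz.

35.4 MHz, 67.4 MHz, 86.8 MHz, 118.8 MHz, 138.2 MHz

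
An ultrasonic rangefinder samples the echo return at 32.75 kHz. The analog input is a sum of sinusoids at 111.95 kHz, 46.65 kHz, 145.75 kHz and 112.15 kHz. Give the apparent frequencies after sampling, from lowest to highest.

13.7 kHz, 13.9 kHz, 14.75 kHz

fs/2 = 16.375 kHz.
111.95 kHz mod fs = 13.7 kHz.
13.7 kHz ≤ fs/2 = 16.375 kHz, appears at 13.7 kHz.
46.65 kHz mod fs = 13.9 kHz.
13.9 kHz ≤ fs/2 = 16.375 kHz, appears at 13.9 kHz.
145.75 kHz mod fs = 14.75 kHz.
14.75 kHz ≤ fs/2 = 16.375 kHz, appears at 14.75 kHz.
112.15 kHz mod fs = 13.9 kHz.
13.9 kHz ≤ fs/2 = 16.375 kHz, appears at 13.9 kHz.
Distinct values: {13.7 kHz, 13.9 kHz, 14.75 kHz}.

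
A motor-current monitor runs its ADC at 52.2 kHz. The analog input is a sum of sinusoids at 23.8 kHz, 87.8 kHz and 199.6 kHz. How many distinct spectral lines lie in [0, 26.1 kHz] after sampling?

fs/2 = 26.1 kHz.
23.8 kHz ≤ fs/2 = 26.1 kHz, passes unchanged.
87.8 kHz mod fs = 35.6 kHz.
35.6 kHz > fs/2 = 26.1 kHz, folds to fs − 35.6 kHz = 16.6 kHz.
199.6 kHz mod fs = 43 kHz.
43 kHz > fs/2 = 26.1 kHz, folds to fs − 43 kHz = 9.2 kHz.
Distinct values: {9.2 kHz, 16.6 kHz, 23.8 kHz} → 3.

3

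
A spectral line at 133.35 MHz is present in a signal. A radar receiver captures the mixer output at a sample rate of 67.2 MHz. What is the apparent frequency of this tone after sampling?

1.05 MHz

133.35 MHz mod fs = 66.15 MHz.
66.15 MHz > fs/2 = 33.6 MHz, folds to fs − 66.15 MHz = 1.05 MHz.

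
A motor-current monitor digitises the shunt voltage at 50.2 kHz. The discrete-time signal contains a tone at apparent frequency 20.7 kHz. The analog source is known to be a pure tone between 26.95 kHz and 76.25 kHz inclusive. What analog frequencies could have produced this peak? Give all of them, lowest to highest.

Frequencies that alias to 20.7 kHz are k·fs ± 20.7 kHz for integer k ≥ 0.
k=0: 20.7 kHz.
k=1: 29.5 kHz, 70.9 kHz.
k=2: 79.7 kHz, 121.1 kHz.
Within [26.95 kHz, 76.25 kHz]: 29.5 kHz, 70.9 kHz.

29.5 kHz, 70.9 kHz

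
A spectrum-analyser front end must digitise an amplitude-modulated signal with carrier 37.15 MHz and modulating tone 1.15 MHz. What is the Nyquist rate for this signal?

76.6 MHz

AM sidebands sit at fc ± fm = 36 MHz and 38.3 MHz.
Highest-frequency component: 38.3 MHz.
Nyquist rate = 2 × 38.3 MHz = 76.6 MHz.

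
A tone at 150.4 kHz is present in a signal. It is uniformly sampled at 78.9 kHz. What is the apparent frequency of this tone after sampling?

7.4 kHz

150.4 kHz mod fs = 71.5 kHz.
71.5 kHz > fs/2 = 39.45 kHz, folds to fs − 71.5 kHz = 7.4 kHz.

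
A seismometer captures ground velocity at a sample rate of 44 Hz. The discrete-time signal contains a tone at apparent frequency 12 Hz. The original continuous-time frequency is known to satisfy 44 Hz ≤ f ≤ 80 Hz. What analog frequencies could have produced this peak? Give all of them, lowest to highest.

Frequencies that alias to 12 Hz are k·fs ± 12 Hz for integer k ≥ 0.
k=0: 12 Hz.
k=1: 32 Hz, 56 Hz.
k=2: 76 Hz, 100 Hz.
k=3: 120 Hz, 144 Hz.
Within [44 Hz, 80 Hz]: 56 Hz, 76 Hz.

56 Hz, 76 Hz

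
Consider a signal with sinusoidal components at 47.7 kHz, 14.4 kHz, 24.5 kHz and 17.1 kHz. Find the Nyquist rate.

Highest-frequency component: 47.7 kHz.
Nyquist rate = 2 × 47.7 kHz = 95.4 kHz.

95.4 kHz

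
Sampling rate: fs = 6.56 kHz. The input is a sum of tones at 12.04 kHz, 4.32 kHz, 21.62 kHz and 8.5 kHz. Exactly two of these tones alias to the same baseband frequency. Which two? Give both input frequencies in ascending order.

fs/2 = 3.28 kHz.
12.04 kHz mod fs = 5.48 kHz.
5.48 kHz > fs/2 = 3.28 kHz, folds to fs − 5.48 kHz = 1.08 kHz.
4.32 kHz > fs/2 = 3.28 kHz, folds to fs − 4.32 kHz = 2.24 kHz.
21.62 kHz mod fs = 1.94 kHz.
1.94 kHz ≤ fs/2 = 3.28 kHz, appears at 1.94 kHz.
8.5 kHz mod fs = 1.94 kHz.
1.94 kHz ≤ fs/2 = 3.28 kHz, appears at 1.94 kHz.
8.5 kHz and 21.62 kHz both map to 1.94 kHz.

8.5 kHz, 21.62 kHz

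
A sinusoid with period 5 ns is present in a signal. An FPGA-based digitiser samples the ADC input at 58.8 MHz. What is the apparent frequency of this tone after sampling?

23.6 MHz

T = 5 ns → f = 1/T = 200 MHz.
200 MHz mod fs = 23.6 MHz.
23.6 MHz ≤ fs/2 = 29.4 MHz, appears at 23.6 MHz.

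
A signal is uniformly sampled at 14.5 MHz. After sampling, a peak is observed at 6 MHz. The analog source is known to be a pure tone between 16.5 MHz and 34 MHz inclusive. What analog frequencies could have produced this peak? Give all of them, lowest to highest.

20.5 MHz, 23 MHz

Frequencies that alias to 6 MHz are k·fs ± 6 MHz for integer k ≥ 0.
k=0: 6 MHz.
k=1: 8.5 MHz, 20.5 MHz.
k=2: 23 MHz, 35 MHz.
k=3: 37.5 MHz, 49.5 MHz.
Within [16.5 MHz, 34 MHz]: 20.5 MHz, 23 MHz.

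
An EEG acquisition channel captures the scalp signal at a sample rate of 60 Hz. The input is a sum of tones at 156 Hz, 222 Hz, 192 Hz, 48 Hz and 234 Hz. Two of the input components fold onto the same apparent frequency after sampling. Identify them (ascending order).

fs/2 = 30 Hz.
156 Hz mod fs = 36 Hz.
36 Hz > fs/2 = 30 Hz, folds to fs − 36 Hz = 24 Hz.
222 Hz mod fs = 42 Hz.
42 Hz > fs/2 = 30 Hz, folds to fs − 42 Hz = 18 Hz.
192 Hz mod fs = 12 Hz.
12 Hz ≤ fs/2 = 30 Hz, appears at 12 Hz.
48 Hz > fs/2 = 30 Hz, folds to fs − 48 Hz = 12 Hz.
234 Hz mod fs = 54 Hz.
54 Hz > fs/2 = 30 Hz, folds to fs − 54 Hz = 6 Hz.
48 Hz and 192 Hz both map to 12 Hz.

48 Hz, 192 Hz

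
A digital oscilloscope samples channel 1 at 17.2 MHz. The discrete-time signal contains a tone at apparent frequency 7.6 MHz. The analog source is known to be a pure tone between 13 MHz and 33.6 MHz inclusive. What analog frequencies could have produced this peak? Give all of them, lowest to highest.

Frequencies that alias to 7.6 MHz are k·fs ± 7.6 MHz for integer k ≥ 0.
k=0: 7.6 MHz.
k=1: 9.6 MHz, 24.8 MHz.
k=2: 26.8 MHz, 42 MHz.
k=3: 44 MHz, 59.2 MHz.
Within [13 MHz, 33.6 MHz]: 24.8 MHz, 26.8 MHz.

24.8 MHz, 26.8 MHz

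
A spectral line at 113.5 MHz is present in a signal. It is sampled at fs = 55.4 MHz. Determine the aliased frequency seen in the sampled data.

113.5 MHz mod fs = 2.7 MHz.
2.7 MHz ≤ fs/2 = 27.7 MHz, appears at 2.7 MHz.

2.7 MHz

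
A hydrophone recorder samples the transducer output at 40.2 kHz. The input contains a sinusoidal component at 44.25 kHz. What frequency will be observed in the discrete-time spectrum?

4.05 kHz

44.25 kHz mod fs = 4.05 kHz.
4.05 kHz ≤ fs/2 = 20.1 kHz, appears at 4.05 kHz.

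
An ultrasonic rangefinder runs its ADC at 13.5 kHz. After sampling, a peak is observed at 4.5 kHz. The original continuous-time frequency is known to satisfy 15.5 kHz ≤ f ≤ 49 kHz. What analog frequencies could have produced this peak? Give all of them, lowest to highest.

18 kHz, 22.5 kHz, 31.5 kHz, 36 kHz, 45 kHz

Frequencies that alias to 4.5 kHz are k·fs ± 4.5 kHz for integer k ≥ 0.
k=0: 4.5 kHz.
k=1: 9 kHz, 18 kHz.
k=2: 22.5 kHz, 31.5 kHz.
k=3: 36 kHz, 45 kHz.
k=4: 49.5 kHz, 58.5 kHz.
Within [15.5 kHz, 49 kHz]: 18 kHz, 22.5 kHz, 31.5 kHz, 36 kHz, 45 kHz.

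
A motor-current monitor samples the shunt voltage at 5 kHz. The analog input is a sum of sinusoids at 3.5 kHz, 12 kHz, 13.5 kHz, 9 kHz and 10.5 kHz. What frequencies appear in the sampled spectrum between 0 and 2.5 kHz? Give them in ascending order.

fs/2 = 2.5 kHz.
3.5 kHz > fs/2 = 2.5 kHz, folds to fs − 3.5 kHz = 1.5 kHz.
12 kHz mod fs = 2 kHz.
2 kHz ≤ fs/2 = 2.5 kHz, appears at 2 kHz.
13.5 kHz mod fs = 3.5 kHz.
3.5 kHz > fs/2 = 2.5 kHz, folds to fs − 3.5 kHz = 1.5 kHz.
9 kHz mod fs = 4 kHz.
4 kHz > fs/2 = 2.5 kHz, folds to fs − 4 kHz = 1 kHz.
10.5 kHz mod fs = 0.5 kHz.
0.5 kHz ≤ fs/2 = 2.5 kHz, appears at 0.5 kHz.
Distinct values: {0.5 kHz, 1 kHz, 1.5 kHz, 2 kHz}.

0.5 kHz, 1 kHz, 1.5 kHz, 2 kHz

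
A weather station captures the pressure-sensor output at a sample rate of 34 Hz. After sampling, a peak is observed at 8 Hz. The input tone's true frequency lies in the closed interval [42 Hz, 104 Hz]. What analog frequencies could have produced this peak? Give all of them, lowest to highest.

Frequencies that alias to 8 Hz are k·fs ± 8 Hz for integer k ≥ 0.
k=0: 8 Hz.
k=1: 26 Hz, 42 Hz.
k=2: 60 Hz, 76 Hz.
k=3: 94 Hz, 110 Hz.
k=4: 128 Hz, 144 Hz.
Within [42 Hz, 104 Hz]: 42 Hz, 60 Hz, 76 Hz, 94 Hz.

42 Hz, 60 Hz, 76 Hz, 94 Hz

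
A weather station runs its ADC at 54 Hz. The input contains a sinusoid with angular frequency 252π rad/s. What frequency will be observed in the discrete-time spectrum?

ω = 252π rad/s → f = ω/(2π) = 126 Hz.
126 Hz mod fs = 18 Hz.
18 Hz ≤ fs/2 = 27 Hz, appears at 18 Hz.

18 Hz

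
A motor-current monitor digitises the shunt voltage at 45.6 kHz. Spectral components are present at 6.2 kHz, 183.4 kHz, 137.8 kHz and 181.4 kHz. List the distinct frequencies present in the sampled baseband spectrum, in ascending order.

fs/2 = 22.8 kHz.
6.2 kHz ≤ fs/2 = 22.8 kHz, passes unchanged.
183.4 kHz mod fs = 1 kHz.
1 kHz ≤ fs/2 = 22.8 kHz, appears at 1 kHz.
137.8 kHz mod fs = 1 kHz.
1 kHz ≤ fs/2 = 22.8 kHz, appears at 1 kHz.
181.4 kHz mod fs = 44.6 kHz.
44.6 kHz > fs/2 = 22.8 kHz, folds to fs − 44.6 kHz = 1 kHz.
Distinct values: {1 kHz, 6.2 kHz}.

1 kHz, 6.2 kHz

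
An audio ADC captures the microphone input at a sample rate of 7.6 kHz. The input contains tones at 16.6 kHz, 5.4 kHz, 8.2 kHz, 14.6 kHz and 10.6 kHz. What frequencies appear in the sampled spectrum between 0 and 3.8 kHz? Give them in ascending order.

0.6 kHz, 1.4 kHz, 2.2 kHz, 3 kHz

fs/2 = 3.8 kHz.
16.6 kHz mod fs = 1.4 kHz.
1.4 kHz ≤ fs/2 = 3.8 kHz, appears at 1.4 kHz.
5.4 kHz > fs/2 = 3.8 kHz, folds to fs − 5.4 kHz = 2.2 kHz.
8.2 kHz mod fs = 0.6 kHz.
0.6 kHz ≤ fs/2 = 3.8 kHz, appears at 0.6 kHz.
14.6 kHz mod fs = 7 kHz.
7 kHz > fs/2 = 3.8 kHz, folds to fs − 7 kHz = 0.6 kHz.
10.6 kHz mod fs = 3 kHz.
3 kHz ≤ fs/2 = 3.8 kHz, appears at 3 kHz.
Distinct values: {0.6 kHz, 1.4 kHz, 2.2 kHz, 3 kHz}.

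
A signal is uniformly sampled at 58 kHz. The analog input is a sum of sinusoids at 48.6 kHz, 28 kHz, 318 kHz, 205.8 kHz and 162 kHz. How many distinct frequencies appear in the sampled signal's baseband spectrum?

4

fs/2 = 29 kHz.
48.6 kHz > fs/2 = 29 kHz, folds to fs − 48.6 kHz = 9.4 kHz.
28 kHz ≤ fs/2 = 29 kHz, passes unchanged.
318 kHz mod fs = 28 kHz.
28 kHz ≤ fs/2 = 29 kHz, appears at 28 kHz.
205.8 kHz mod fs = 31.8 kHz.
31.8 kHz > fs/2 = 29 kHz, folds to fs − 31.8 kHz = 26.2 kHz.
162 kHz mod fs = 46 kHz.
46 kHz > fs/2 = 29 kHz, folds to fs − 46 kHz = 12 kHz.
Distinct values: {9.4 kHz, 12 kHz, 26.2 kHz, 28 kHz} → 4.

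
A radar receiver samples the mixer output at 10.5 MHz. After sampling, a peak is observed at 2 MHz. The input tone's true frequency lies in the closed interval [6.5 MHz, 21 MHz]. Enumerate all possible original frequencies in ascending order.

Frequencies that alias to 2 MHz are k·fs ± 2 MHz for integer k ≥ 0.
k=0: 2 MHz.
k=1: 8.5 MHz, 12.5 MHz.
k=2: 19 MHz, 23 MHz.
k=3: 29.5 MHz, 33.5 MHz.
Within [6.5 MHz, 21 MHz]: 8.5 MHz, 12.5 MHz, 19 MHz.

8.5 MHz, 12.5 MHz, 19 MHz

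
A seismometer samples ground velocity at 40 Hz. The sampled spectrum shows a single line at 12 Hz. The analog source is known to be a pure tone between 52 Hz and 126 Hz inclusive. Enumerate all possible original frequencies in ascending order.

Frequencies that alias to 12 Hz are k·fs ± 12 Hz for integer k ≥ 0.
k=0: 12 Hz.
k=1: 28 Hz, 52 Hz.
k=2: 68 Hz, 92 Hz.
k=3: 108 Hz, 132 Hz.
k=4: 148 Hz, 172 Hz.
Within [52 Hz, 126 Hz]: 52 Hz, 68 Hz, 92 Hz, 108 Hz.

52 Hz, 68 Hz, 92 Hz, 108 Hz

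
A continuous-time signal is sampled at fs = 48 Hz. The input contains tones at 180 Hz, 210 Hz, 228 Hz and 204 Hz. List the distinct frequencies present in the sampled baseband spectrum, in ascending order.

fs/2 = 24 Hz.
180 Hz mod fs = 36 Hz.
36 Hz > fs/2 = 24 Hz, folds to fs − 36 Hz = 12 Hz.
210 Hz mod fs = 18 Hz.
18 Hz ≤ fs/2 = 24 Hz, appears at 18 Hz.
228 Hz mod fs = 36 Hz.
36 Hz > fs/2 = 24 Hz, folds to fs − 36 Hz = 12 Hz.
204 Hz mod fs = 12 Hz.
12 Hz ≤ fs/2 = 24 Hz, appears at 12 Hz.
Distinct values: {12 Hz, 18 Hz}.

12 Hz, 18 Hz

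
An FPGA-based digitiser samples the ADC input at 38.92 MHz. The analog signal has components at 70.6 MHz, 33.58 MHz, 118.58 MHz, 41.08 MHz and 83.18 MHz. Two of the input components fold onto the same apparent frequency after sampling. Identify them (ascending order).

fs/2 = 19.46 MHz.
70.6 MHz mod fs = 31.68 MHz.
31.68 MHz > fs/2 = 19.46 MHz, folds to fs − 31.68 MHz = 7.24 MHz.
33.58 MHz > fs/2 = 19.46 MHz, folds to fs − 33.58 MHz = 5.34 MHz.
118.58 MHz mod fs = 1.82 MHz.
1.82 MHz ≤ fs/2 = 19.46 MHz, appears at 1.82 MHz.
41.08 MHz mod fs = 2.16 MHz.
2.16 MHz ≤ fs/2 = 19.46 MHz, appears at 2.16 MHz.
83.18 MHz mod fs = 5.34 MHz.
5.34 MHz ≤ fs/2 = 19.46 MHz, appears at 5.34 MHz.
33.58 MHz and 83.18 MHz both map to 5.34 MHz.

33.58 MHz, 83.18 MHz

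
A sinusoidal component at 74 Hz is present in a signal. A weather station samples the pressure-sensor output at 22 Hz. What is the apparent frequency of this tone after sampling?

8 Hz

74 Hz mod fs = 8 Hz.
8 Hz ≤ fs/2 = 11 Hz, appears at 8 Hz.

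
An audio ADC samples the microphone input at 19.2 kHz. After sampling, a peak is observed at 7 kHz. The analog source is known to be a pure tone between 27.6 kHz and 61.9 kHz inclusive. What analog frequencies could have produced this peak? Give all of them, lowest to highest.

31.4 kHz, 45.4 kHz, 50.6 kHz

Frequencies that alias to 7 kHz are k·fs ± 7 kHz for integer k ≥ 0.
k=0: 7 kHz.
k=1: 12.2 kHz, 26.2 kHz.
k=2: 31.4 kHz, 45.4 kHz.
k=3: 50.6 kHz, 64.6 kHz.
k=4: 69.8 kHz, 83.8 kHz.
Within [27.6 kHz, 61.9 kHz]: 31.4 kHz, 45.4 kHz, 50.6 kHz.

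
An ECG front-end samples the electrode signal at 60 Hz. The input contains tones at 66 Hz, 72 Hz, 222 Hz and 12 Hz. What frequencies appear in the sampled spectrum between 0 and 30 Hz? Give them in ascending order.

6 Hz, 12 Hz, 18 Hz

fs/2 = 30 Hz.
66 Hz mod fs = 6 Hz.
6 Hz ≤ fs/2 = 30 Hz, appears at 6 Hz.
72 Hz mod fs = 12 Hz.
12 Hz ≤ fs/2 = 30 Hz, appears at 12 Hz.
222 Hz mod fs = 42 Hz.
42 Hz > fs/2 = 30 Hz, folds to fs − 42 Hz = 18 Hz.
12 Hz ≤ fs/2 = 30 Hz, passes unchanged.
Distinct values: {6 Hz, 12 Hz, 18 Hz}.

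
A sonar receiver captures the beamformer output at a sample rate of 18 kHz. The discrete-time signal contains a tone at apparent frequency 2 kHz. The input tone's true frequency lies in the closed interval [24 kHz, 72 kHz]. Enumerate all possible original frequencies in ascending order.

34 kHz, 38 kHz, 52 kHz, 56 kHz, 70 kHz

Frequencies that alias to 2 kHz are k·fs ± 2 kHz for integer k ≥ 0.
k=0: 2 kHz.
k=1: 16 kHz, 20 kHz.
k=2: 34 kHz, 38 kHz.
k=3: 52 kHz, 56 kHz.
k=4: 70 kHz, 74 kHz.
k=5: 88 kHz, 92 kHz.
Within [24 kHz, 72 kHz]: 34 kHz, 38 kHz, 52 kHz, 56 kHz, 70 kHz.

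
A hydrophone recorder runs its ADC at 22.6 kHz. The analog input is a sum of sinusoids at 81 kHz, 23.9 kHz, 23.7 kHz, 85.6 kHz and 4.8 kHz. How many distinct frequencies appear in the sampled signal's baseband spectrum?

fs/2 = 11.3 kHz.
81 kHz mod fs = 13.2 kHz.
13.2 kHz > fs/2 = 11.3 kHz, folds to fs − 13.2 kHz = 9.4 kHz.
23.9 kHz mod fs = 1.3 kHz.
1.3 kHz ≤ fs/2 = 11.3 kHz, appears at 1.3 kHz.
23.7 kHz mod fs = 1.1 kHz.
1.1 kHz ≤ fs/2 = 11.3 kHz, appears at 1.1 kHz.
85.6 kHz mod fs = 17.8 kHz.
17.8 kHz > fs/2 = 11.3 kHz, folds to fs − 17.8 kHz = 4.8 kHz.
4.8 kHz ≤ fs/2 = 11.3 kHz, passes unchanged.
Distinct values: {1.1 kHz, 1.3 kHz, 4.8 kHz, 9.4 kHz} → 4.

4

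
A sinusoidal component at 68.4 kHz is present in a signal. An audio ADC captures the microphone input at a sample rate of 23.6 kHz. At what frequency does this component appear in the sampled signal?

68.4 kHz mod fs = 21.2 kHz.
21.2 kHz > fs/2 = 11.8 kHz, folds to fs − 21.2 kHz = 2.4 kHz.

2.4 kHz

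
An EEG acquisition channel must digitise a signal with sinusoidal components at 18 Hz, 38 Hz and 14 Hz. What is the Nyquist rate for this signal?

76 Hz

Highest-frequency component: 38 Hz.
Nyquist rate = 2 × 38 Hz = 76 Hz.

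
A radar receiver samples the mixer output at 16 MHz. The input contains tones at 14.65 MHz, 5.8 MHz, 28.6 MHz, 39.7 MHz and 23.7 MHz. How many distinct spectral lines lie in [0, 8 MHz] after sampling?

fs/2 = 8 MHz.
14.65 MHz > fs/2 = 8 MHz, folds to fs − 14.65 MHz = 1.35 MHz.
5.8 MHz ≤ fs/2 = 8 MHz, passes unchanged.
28.6 MHz mod fs = 12.6 MHz.
12.6 MHz > fs/2 = 8 MHz, folds to fs − 12.6 MHz = 3.4 MHz.
39.7 MHz mod fs = 7.7 MHz.
7.7 MHz ≤ fs/2 = 8 MHz, appears at 7.7 MHz.
23.7 MHz mod fs = 7.7 MHz.
7.7 MHz ≤ fs/2 = 8 MHz, appears at 7.7 MHz.
Distinct values: {1.35 MHz, 3.4 MHz, 5.8 MHz, 7.7 MHz} → 4.

4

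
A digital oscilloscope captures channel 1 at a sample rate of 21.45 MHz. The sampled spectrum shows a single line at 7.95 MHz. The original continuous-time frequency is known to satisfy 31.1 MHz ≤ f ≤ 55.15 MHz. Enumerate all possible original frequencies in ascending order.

Frequencies that alias to 7.95 MHz are k·fs ± 7.95 MHz for integer k ≥ 0.
k=0: 7.95 MHz.
k=1: 13.5 MHz, 29.4 MHz.
k=2: 34.95 MHz, 50.85 MHz.
k=3: 56.4 MHz, 72.3 MHz.
Within [31.1 MHz, 55.15 MHz]: 34.95 MHz, 50.85 MHz.

34.95 MHz, 50.85 MHz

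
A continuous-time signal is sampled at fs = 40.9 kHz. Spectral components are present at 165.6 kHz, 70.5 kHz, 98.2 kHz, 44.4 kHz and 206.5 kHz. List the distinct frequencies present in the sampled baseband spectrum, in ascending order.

2 kHz, 3.5 kHz, 11.3 kHz, 16.4 kHz

fs/2 = 20.45 kHz.
165.6 kHz mod fs = 2 kHz.
2 kHz ≤ fs/2 = 20.45 kHz, appears at 2 kHz.
70.5 kHz mod fs = 29.6 kHz.
29.6 kHz > fs/2 = 20.45 kHz, folds to fs − 29.6 kHz = 11.3 kHz.
98.2 kHz mod fs = 16.4 kHz.
16.4 kHz ≤ fs/2 = 20.45 kHz, appears at 16.4 kHz.
44.4 kHz mod fs = 3.5 kHz.
3.5 kHz ≤ fs/2 = 20.45 kHz, appears at 3.5 kHz.
206.5 kHz mod fs = 2 kHz.
2 kHz ≤ fs/2 = 20.45 kHz, appears at 2 kHz.
Distinct values: {2 kHz, 3.5 kHz, 11.3 kHz, 16.4 kHz}.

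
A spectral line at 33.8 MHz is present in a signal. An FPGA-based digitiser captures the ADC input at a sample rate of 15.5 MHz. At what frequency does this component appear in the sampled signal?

33.8 MHz mod fs = 2.8 MHz.
2.8 MHz ≤ fs/2 = 7.75 MHz, appears at 2.8 MHz.

2.8 MHz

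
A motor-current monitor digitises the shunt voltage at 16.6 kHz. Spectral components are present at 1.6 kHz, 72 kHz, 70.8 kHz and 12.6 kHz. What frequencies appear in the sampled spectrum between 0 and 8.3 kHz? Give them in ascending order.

1.6 kHz, 4 kHz, 4.4 kHz, 5.6 kHz

fs/2 = 8.3 kHz.
1.6 kHz ≤ fs/2 = 8.3 kHz, passes unchanged.
72 kHz mod fs = 5.6 kHz.
5.6 kHz ≤ fs/2 = 8.3 kHz, appears at 5.6 kHz.
70.8 kHz mod fs = 4.4 kHz.
4.4 kHz ≤ fs/2 = 8.3 kHz, appears at 4.4 kHz.
12.6 kHz > fs/2 = 8.3 kHz, folds to fs − 12.6 kHz = 4 kHz.
Distinct values: {1.6 kHz, 4 kHz, 4.4 kHz, 5.6 kHz}.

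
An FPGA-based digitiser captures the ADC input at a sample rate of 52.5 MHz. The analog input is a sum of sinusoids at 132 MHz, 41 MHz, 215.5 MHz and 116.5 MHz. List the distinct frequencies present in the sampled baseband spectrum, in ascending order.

5.5 MHz, 11.5 MHz, 25.5 MHz

fs/2 = 26.25 MHz.
132 MHz mod fs = 27 MHz.
27 MHz > fs/2 = 26.25 MHz, folds to fs − 27 MHz = 25.5 MHz.
41 MHz > fs/2 = 26.25 MHz, folds to fs − 41 MHz = 11.5 MHz.
215.5 MHz mod fs = 5.5 MHz.
5.5 MHz ≤ fs/2 = 26.25 MHz, appears at 5.5 MHz.
116.5 MHz mod fs = 11.5 MHz.
11.5 MHz ≤ fs/2 = 26.25 MHz, appears at 11.5 MHz.
Distinct values: {5.5 MHz, 11.5 MHz, 25.5 MHz}.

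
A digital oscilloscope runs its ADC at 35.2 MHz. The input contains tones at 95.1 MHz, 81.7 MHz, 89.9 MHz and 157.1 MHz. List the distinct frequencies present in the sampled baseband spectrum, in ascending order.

fs/2 = 17.6 MHz.
95.1 MHz mod fs = 24.7 MHz.
24.7 MHz > fs/2 = 17.6 MHz, folds to fs − 24.7 MHz = 10.5 MHz.
81.7 MHz mod fs = 11.3 MHz.
11.3 MHz ≤ fs/2 = 17.6 MHz, appears at 11.3 MHz.
89.9 MHz mod fs = 19.5 MHz.
19.5 MHz > fs/2 = 17.6 MHz, folds to fs − 19.5 MHz = 15.7 MHz.
157.1 MHz mod fs = 16.3 MHz.
16.3 MHz ≤ fs/2 = 17.6 MHz, appears at 16.3 MHz.
Distinct values: {10.5 MHz, 11.3 MHz, 15.7 MHz, 16.3 MHz}.

10.5 MHz, 11.3 MHz, 15.7 MHz, 16.3 MHz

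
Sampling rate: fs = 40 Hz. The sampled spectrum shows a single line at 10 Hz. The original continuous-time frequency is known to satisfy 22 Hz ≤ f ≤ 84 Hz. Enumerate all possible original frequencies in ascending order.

Frequencies that alias to 10 Hz are k·fs ± 10 Hz for integer k ≥ 0.
k=0: 10 Hz.
k=1: 30 Hz, 50 Hz.
k=2: 70 Hz, 90 Hz.
k=3: 110 Hz, 130 Hz.
Within [22 Hz, 84 Hz]: 30 Hz, 50 Hz, 70 Hz.

30 Hz, 50 Hz, 70 Hz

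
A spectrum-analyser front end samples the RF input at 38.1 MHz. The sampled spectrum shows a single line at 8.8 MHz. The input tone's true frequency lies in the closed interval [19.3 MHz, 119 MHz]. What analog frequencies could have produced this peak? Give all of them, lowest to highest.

Frequencies that alias to 8.8 MHz are k·fs ± 8.8 MHz for integer k ≥ 0.
k=0: 8.8 MHz.
k=1: 29.3 MHz, 46.9 MHz.
k=2: 67.4 MHz, 85 MHz.
k=3: 105.5 MHz, 123.1 MHz.
k=4: 143.6 MHz, 161.2 MHz.
Within [19.3 MHz, 119 MHz]: 29.3 MHz, 46.9 MHz, 67.4 MHz, 85 MHz, 105.5 MHz.

29.3 MHz, 46.9 MHz, 67.4 MHz, 85 MHz, 105.5 MHz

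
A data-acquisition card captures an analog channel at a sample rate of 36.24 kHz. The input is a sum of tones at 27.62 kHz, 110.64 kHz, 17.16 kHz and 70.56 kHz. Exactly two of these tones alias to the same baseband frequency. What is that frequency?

1.92 kHz

fs/2 = 18.12 kHz.
27.62 kHz > fs/2 = 18.12 kHz, folds to fs − 27.62 kHz = 8.62 kHz.
110.64 kHz mod fs = 1.92 kHz.
1.92 kHz ≤ fs/2 = 18.12 kHz, appears at 1.92 kHz.
17.16 kHz ≤ fs/2 = 18.12 kHz, passes unchanged.
70.56 kHz mod fs = 34.32 kHz.
34.32 kHz > fs/2 = 18.12 kHz, folds to fs − 34.32 kHz = 1.92 kHz.
70.56 kHz and 110.64 kHz both map to 1.92 kHz.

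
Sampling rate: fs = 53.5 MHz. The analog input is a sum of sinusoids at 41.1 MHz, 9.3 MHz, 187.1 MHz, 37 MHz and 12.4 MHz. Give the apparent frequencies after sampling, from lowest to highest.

fs/2 = 26.75 MHz.
41.1 MHz > fs/2 = 26.75 MHz, folds to fs − 41.1 MHz = 12.4 MHz.
9.3 MHz ≤ fs/2 = 26.75 MHz, passes unchanged.
187.1 MHz mod fs = 26.6 MHz.
26.6 MHz ≤ fs/2 = 26.75 MHz, appears at 26.6 MHz.
37 MHz > fs/2 = 26.75 MHz, folds to fs − 37 MHz = 16.5 MHz.
12.4 MHz ≤ fs/2 = 26.75 MHz, passes unchanged.
Distinct values: {9.3 MHz, 12.4 MHz, 16.5 MHz, 26.6 MHz}.

9.3 MHz, 12.4 MHz, 16.5 MHz, 26.6 MHz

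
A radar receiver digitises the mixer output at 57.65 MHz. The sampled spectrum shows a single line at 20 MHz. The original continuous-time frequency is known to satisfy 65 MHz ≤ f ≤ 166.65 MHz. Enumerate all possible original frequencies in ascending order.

77.65 MHz, 95.3 MHz, 135.3 MHz, 152.95 MHz

Frequencies that alias to 20 MHz are k·fs ± 20 MHz for integer k ≥ 0.
k=0: 20 MHz.
k=1: 37.65 MHz, 77.65 MHz.
k=2: 95.3 MHz, 135.3 MHz.
k=3: 152.95 MHz, 192.95 MHz.
k=4: 210.6 MHz, 250.6 MHz.
Within [65 MHz, 166.65 MHz]: 77.65 MHz, 95.3 MHz, 135.3 MHz, 152.95 MHz.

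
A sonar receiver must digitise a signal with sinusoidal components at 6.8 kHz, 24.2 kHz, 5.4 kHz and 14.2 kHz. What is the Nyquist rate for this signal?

48.4 kHz

Highest-frequency component: 24.2 kHz.
Nyquist rate = 2 × 24.2 kHz = 48.4 kHz.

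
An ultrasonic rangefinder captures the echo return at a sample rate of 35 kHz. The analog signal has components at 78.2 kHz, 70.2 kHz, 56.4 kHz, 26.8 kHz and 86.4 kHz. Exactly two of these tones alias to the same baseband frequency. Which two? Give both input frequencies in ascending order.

fs/2 = 17.5 kHz.
78.2 kHz mod fs = 8.2 kHz.
8.2 kHz ≤ fs/2 = 17.5 kHz, appears at 8.2 kHz.
70.2 kHz mod fs = 0.2 kHz.
0.2 kHz ≤ fs/2 = 17.5 kHz, appears at 0.2 kHz.
56.4 kHz mod fs = 21.4 kHz.
21.4 kHz > fs/2 = 17.5 kHz, folds to fs − 21.4 kHz = 13.6 kHz.
26.8 kHz > fs/2 = 17.5 kHz, folds to fs − 26.8 kHz = 8.2 kHz.
86.4 kHz mod fs = 16.4 kHz.
16.4 kHz ≤ fs/2 = 17.5 kHz, appears at 16.4 kHz.
26.8 kHz and 78.2 kHz both map to 8.2 kHz.

26.8 kHz, 78.2 kHz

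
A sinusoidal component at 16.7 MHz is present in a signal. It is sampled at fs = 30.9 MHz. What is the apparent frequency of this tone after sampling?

16.7 MHz > fs/2 = 15.45 MHz, folds to fs − 16.7 MHz = 14.2 MHz.

14.2 MHz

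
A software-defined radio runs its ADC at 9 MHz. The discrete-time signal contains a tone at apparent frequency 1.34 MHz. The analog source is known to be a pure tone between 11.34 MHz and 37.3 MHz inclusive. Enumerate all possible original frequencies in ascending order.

Frequencies that alias to 1.34 MHz are k·fs ± 1.34 MHz for integer k ≥ 0.
k=0: 1.34 MHz.
k=1: 7.66 MHz, 10.34 MHz.
k=2: 16.66 MHz, 19.34 MHz.
k=3: 25.66 MHz, 28.34 MHz.
k=4: 34.66 MHz, 37.34 MHz.
k=5: 43.66 MHz, 46.34 MHz.
Within [11.34 MHz, 37.3 MHz]: 16.66 MHz, 19.34 MHz, 25.66 MHz, 28.34 MHz, 34.66 MHz.

16.66 MHz, 19.34 MHz, 25.66 MHz, 28.34 MHz, 34.66 MHz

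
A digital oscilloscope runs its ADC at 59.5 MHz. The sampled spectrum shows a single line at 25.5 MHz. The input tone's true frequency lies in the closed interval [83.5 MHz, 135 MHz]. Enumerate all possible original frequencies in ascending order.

Frequencies that alias to 25.5 MHz are k·fs ± 25.5 MHz for integer k ≥ 0.
k=0: 25.5 MHz.
k=1: 34 MHz, 85 MHz.
k=2: 93.5 MHz, 144.5 MHz.
k=3: 153 MHz, 204 MHz.
Within [83.5 MHz, 135 MHz]: 85 MHz, 93.5 MHz.

85 MHz, 93.5 MHz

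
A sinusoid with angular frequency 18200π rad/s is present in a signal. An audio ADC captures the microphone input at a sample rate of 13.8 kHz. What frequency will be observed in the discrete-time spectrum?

4.7 kHz

ω = 18200π rad/s → f = ω/(2π) = 9100 Hz = 9.1 kHz.
9.1 kHz > fs/2 = 6.9 kHz, folds to fs − 9.1 kHz = 4.7 kHz.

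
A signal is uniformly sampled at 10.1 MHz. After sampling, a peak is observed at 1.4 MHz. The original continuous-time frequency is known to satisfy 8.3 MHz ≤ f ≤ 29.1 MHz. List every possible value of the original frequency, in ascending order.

Frequencies that alias to 1.4 MHz are k·fs ± 1.4 MHz for integer k ≥ 0.
k=0: 1.4 MHz.
k=1: 8.7 MHz, 11.5 MHz.
k=2: 18.8 MHz, 21.6 MHz.
k=3: 28.9 MHz, 31.7 MHz.
k=4: 39 MHz, 41.8 MHz.
Within [8.3 MHz, 29.1 MHz]: 8.7 MHz, 11.5 MHz, 18.8 MHz, 21.6 MHz, 28.9 MHz.

8.7 MHz, 11.5 MHz, 18.8 MHz, 21.6 MHz, 28.9 MHz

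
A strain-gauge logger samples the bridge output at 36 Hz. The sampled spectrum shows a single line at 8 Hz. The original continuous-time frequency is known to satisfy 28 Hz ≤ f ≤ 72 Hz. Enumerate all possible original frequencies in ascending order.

Frequencies that alias to 8 Hz are k·fs ± 8 Hz for integer k ≥ 0.
k=0: 8 Hz.
k=1: 28 Hz, 44 Hz.
k=2: 64 Hz, 80 Hz.
k=3: 100 Hz, 116 Hz.
Within [28 Hz, 72 Hz]: 28 Hz, 44 Hz, 64 Hz.

28 Hz, 44 Hz, 64 Hz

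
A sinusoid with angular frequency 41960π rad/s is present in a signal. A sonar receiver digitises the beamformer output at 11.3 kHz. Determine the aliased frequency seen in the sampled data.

1.62 kHz

ω = 41960π rad/s → f = ω/(2π) = 20980 Hz = 20.98 kHz.
20.98 kHz mod fs = 9.68 kHz.
9.68 kHz > fs/2 = 5.65 kHz, folds to fs − 9.68 kHz = 1.62 kHz.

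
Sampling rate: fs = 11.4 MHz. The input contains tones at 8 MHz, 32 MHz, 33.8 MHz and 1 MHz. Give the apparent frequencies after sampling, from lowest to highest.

fs/2 = 5.7 MHz.
8 MHz > fs/2 = 5.7 MHz, folds to fs − 8 MHz = 3.4 MHz.
32 MHz mod fs = 9.2 MHz.
9.2 MHz > fs/2 = 5.7 MHz, folds to fs − 9.2 MHz = 2.2 MHz.
33.8 MHz mod fs = 11 MHz.
11 MHz > fs/2 = 5.7 MHz, folds to fs − 11 MHz = 0.4 MHz.
1 MHz ≤ fs/2 = 5.7 MHz, passes unchanged.
Distinct values: {0.4 MHz, 1 MHz, 2.2 MHz, 3.4 MHz}.

0.4 MHz, 1 MHz, 2.2 MHz, 3.4 MHz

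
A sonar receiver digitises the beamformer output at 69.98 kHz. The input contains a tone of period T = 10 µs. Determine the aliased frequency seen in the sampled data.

T = 10 µs → f = 1/T = 100 kHz.
100 kHz mod fs = 30.02 kHz.
30.02 kHz ≤ fs/2 = 34.99 kHz, appears at 30.02 kHz.

30.02 kHz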